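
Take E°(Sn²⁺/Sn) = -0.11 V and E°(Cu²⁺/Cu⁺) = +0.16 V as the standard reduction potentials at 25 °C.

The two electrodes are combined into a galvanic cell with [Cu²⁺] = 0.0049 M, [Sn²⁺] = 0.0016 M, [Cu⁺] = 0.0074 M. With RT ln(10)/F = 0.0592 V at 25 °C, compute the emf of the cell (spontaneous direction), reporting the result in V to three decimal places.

+0.342 V

Cu²⁺/Cu⁺ is the cathode (higher E°), Sn²⁺/Sn the anode: E°cell = +0.16 − (-0.11) = +0.27 V, n = 2.
Overall: 2 Cu²⁺(aq) + Sn(s) → 2 Cu⁺(aq) + Sn²⁺(aq)
Q = [Cu⁺]^2·[Sn²⁺] / ([Cu²⁺]^2); log Q = -2.438.
E = E° − (0.0592/n) log Q = +0.27 − (0.0592/2)(-2.438) = +0.342 V.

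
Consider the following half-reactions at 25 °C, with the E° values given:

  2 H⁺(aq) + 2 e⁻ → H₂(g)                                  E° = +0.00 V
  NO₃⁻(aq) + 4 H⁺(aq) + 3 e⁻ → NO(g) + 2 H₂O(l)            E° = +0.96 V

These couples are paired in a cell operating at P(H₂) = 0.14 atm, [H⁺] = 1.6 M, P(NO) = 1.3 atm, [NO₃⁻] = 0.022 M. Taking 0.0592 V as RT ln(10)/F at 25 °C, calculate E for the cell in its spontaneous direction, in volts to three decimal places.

+0.904 V

NO₃⁻/NO is the cathode (higher E°), H⁺/H₂ the anode: E°cell = +0.96 − (+0.00) = +0.96 V, n = 6.
Overall: 2 NO₃⁻(aq) + 2 H⁺(aq) + 3 H₂(g) → 2 NO(g) + 4 H₂O(l)
Q = P(NO)^2 / ([NO₃⁻]^2·[H⁺]^2·P(H₂)^3); log Q = 5.696.
E = E° − (0.0592/n) log Q = +0.96 − (0.0592/6)(5.696) = +0.904 V.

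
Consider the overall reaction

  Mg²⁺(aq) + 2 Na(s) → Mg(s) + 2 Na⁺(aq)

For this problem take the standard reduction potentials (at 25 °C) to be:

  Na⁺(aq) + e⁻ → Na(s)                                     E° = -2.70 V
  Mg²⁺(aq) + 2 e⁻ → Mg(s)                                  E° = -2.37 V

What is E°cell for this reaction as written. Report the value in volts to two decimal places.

+0.33 V

The Mg²⁺/Mg couple has the higher reduction potential, so it is the cathode; Na⁺/Na is oxidised at the anode.
E°cell = E°(cathode) − E°(anode) = (-2.37) − (-2.70) = +0.33 V.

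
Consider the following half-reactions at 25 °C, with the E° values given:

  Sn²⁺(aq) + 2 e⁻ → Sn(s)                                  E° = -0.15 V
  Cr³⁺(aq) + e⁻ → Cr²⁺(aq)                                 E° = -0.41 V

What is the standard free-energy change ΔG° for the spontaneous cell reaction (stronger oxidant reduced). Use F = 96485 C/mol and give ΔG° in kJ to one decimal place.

-50.2 kJ

Sn²⁺/Sn (E° = -0.15 V) is the cathode; Cr³⁺/Cr²⁺ (E° = -0.41 V) is the anode, so E°cell = +0.26 V.
Balancing electrons gives n = 2 (lcm of 2 and 1).
ΔG° = −nFE° = −(2)(96485)(+0.26) = -50,172 J = -50.2 kJ.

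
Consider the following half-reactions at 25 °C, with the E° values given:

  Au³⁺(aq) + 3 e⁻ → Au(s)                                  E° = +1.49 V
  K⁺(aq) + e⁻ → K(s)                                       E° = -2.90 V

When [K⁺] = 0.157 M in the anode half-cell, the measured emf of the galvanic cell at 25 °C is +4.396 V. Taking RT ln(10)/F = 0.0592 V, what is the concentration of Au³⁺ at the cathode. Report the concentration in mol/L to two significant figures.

Au³⁺/Au is the cathode, K⁺/K the anode: E°cell = +4.39 V, n = 3.
Overall reaction: Au³⁺(aq) + 3 K(s) → Au(s) + 3 K⁺(aq); Q = [K⁺]^3/[Au³⁺]^1.
From E = E° − (0.0592/n) log Q: log Q = (E° − E)·n/0.0592 = (+4.39 − (+4.396))·3/0.0592 = -0.3041.
So 1·log[Au³⁺] = 3·log(0.157) − log Q = -2.4123 − (-0.3041) = -2.1082; [Au³⁺] = 10^(-2.1082) ≈ 0.0078 M.

0.0078 M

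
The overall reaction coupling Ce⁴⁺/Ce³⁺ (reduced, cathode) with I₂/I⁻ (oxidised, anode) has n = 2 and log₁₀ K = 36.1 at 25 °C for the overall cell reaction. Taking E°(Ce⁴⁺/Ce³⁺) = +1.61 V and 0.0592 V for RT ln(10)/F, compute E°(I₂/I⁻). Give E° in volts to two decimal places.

E°cell = (0.0592/n)·log K = (0.0592/2)(36.1) = +1.069 V.
Since Ce⁴⁺/Ce³⁺ is the cathode and I₂/I⁻ the anode, E°cell = E°(Ce⁴⁺/Ce³⁺) − E°(I₂/I⁻).
So E°(I₂/I⁻) = E°(Ce⁴⁺/Ce³⁺) − E°cell = (+1.61) − (+1.069) = +0.54 V.

+0.54 V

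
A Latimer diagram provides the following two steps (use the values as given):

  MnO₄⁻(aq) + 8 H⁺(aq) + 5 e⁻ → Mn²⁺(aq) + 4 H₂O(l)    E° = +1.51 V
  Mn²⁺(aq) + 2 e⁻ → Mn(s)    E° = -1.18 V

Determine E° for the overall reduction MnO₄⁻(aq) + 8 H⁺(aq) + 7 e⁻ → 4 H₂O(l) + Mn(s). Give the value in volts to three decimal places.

Adding the free-energy changes (−nFE°) of the two steps gives −n₃FE°₃ = −n₁FE°₁ − n₂FE°₂.
E°₃ = (5×+1.51 + 2×-1.18) / 7 = (+5.190) / 7 = +0.741 V.

+0.741 V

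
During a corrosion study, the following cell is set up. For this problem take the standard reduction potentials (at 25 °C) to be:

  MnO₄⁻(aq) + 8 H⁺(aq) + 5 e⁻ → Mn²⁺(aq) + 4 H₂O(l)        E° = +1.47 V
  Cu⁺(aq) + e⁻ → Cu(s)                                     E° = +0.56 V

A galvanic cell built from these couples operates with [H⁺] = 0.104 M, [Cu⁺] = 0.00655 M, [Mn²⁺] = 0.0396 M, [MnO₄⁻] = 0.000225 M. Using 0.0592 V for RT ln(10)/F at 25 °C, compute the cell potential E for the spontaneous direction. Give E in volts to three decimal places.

MnO₄⁻/Mn²⁺ is the cathode (higher E°), Cu⁺/Cu the anode: E°cell = +1.47 − (+0.56) = +0.91 V, n = 5.
Overall: MnO₄⁻(aq) + 8 H⁺(aq) + 5 Cu(s) → Mn²⁺(aq) + 4 H₂O(l) + 5 Cu⁺(aq)
Q = [Mn²⁺]·[Cu⁺]^5 / ([MnO₄⁻]·[H⁺]^8); log Q = -0.810.
E = E° − (0.0592/n) log Q = +0.91 − (0.0592/5)(-0.810) = +0.920 V.

+0.920 V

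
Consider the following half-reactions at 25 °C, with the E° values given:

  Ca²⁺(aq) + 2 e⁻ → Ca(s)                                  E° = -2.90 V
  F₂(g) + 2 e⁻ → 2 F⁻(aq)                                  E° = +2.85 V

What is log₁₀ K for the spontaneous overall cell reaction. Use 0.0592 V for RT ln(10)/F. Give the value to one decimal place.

Cathode: F₂/F⁻; anode: Ca²⁺/Ca. E°cell = +5.75 V, n = 2.
log K = nE°cell / 0.0592 = (2)(+5.75) / 0.0592 = 194.3.

194.3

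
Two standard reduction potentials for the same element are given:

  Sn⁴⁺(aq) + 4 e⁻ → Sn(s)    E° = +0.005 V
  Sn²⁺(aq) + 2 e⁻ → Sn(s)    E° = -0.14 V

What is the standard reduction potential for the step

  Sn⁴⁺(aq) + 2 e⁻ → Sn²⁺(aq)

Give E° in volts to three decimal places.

+0.150 V

Sequential free energies add, so n₃E°₃ = n₁E°₁ + n₂E°₂.
With n₃ = 4, and the known step contributing 2×(-0.14) V, the unknown satisfies 2·E° = 4×(+0.005) − 2×(-0.14) = +0.300.
E° = +0.300 / 2 = +0.150 V.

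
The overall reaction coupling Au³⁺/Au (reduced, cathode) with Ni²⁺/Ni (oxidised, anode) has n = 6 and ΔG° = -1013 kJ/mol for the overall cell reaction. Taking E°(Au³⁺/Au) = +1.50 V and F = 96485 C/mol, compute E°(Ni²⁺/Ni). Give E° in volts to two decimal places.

-0.25 V

E°cell = −ΔG°/(nF) = −(-1013×10³)/((6)(96485)) = +1.750 V.
Since Au³⁺/Au is the cathode and Ni²⁺/Ni the anode, E°cell = E°(Au³⁺/Au) − E°(Ni²⁺/Ni).
So E°(Ni²⁺/Ni) = E°(Au³⁺/Au) − E°cell = (+1.50) − (+1.750) = -0.25 V.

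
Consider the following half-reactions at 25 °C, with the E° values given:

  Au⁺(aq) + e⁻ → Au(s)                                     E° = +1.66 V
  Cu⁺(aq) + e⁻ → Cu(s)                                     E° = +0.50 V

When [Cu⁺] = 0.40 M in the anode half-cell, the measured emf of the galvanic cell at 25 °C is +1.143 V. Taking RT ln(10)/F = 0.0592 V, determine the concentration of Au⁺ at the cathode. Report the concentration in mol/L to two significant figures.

Au⁺/Au is the cathode, Cu⁺/Cu the anode: E°cell = +1.16 V, n = 1.
Overall reaction: Au⁺(aq) + Cu(s) → Au(s) + Cu⁺(aq); Q = [Cu⁺]^1/[Au⁺]^1.
From E = E° − (0.0592/n) log Q: log Q = (E° − E)·n/0.0592 = (+1.16 − (+1.143))·1/0.0592 = 0.2872.
So 1·log[Au⁺] = 1·log(0.4) − log Q = -0.3979 − (0.2872) = -0.6851; [Au⁺] = 10^(-0.6851) ≈ 0.21 M.

0.21 M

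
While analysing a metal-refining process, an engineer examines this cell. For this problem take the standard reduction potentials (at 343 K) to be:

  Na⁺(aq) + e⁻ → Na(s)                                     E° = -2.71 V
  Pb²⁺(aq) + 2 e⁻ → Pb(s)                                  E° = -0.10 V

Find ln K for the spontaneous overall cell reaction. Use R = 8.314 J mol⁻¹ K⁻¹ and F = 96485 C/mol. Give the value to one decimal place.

Cathode: Pb²⁺/Pb; anode: Na⁺/Na. E°cell = (-0.10) − (-2.71) = +2.61 V, with n = 2.
ΔG° = −nFE° = −RT ln K, so ln K = nFE°/(RT) = (2)(96485)(+2.61) / ((8.314)(343)) = 176.614.

176.6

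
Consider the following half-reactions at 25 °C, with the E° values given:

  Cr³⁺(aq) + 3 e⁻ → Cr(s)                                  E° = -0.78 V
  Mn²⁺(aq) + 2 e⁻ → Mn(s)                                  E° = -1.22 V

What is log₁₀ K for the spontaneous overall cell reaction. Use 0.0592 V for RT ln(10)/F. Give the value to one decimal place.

44.6

Cathode: Cr³⁺/Cr; anode: Mn²⁺/Mn. E°cell = +0.44 V, n = 6.
log K = nE°cell / 0.0592 = (6)(+0.44) / 0.0592 = 44.6.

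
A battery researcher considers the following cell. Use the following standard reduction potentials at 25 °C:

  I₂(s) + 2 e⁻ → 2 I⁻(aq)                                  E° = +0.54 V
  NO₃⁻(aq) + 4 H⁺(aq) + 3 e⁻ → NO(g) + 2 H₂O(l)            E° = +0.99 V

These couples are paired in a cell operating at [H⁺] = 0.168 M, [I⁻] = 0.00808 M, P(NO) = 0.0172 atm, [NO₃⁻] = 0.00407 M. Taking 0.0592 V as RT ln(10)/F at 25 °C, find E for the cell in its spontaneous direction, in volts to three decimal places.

NO₃⁻/NO is the cathode (higher E°), I₂/I⁻ the anode: E°cell = +0.99 − (+0.54) = +0.45 V, n = 6.
Overall: 2 NO₃⁻(aq) + 8 H⁺(aq) + 6 I⁻(aq) → 2 NO(g) + 4 H₂O(l) + 3 I₂(s)
Q = P(NO)^2 / ([NO₃⁻]^2·[H⁺]^8·[I⁻]^6); log Q = 20.005.
E = E° − (0.0592/n) log Q = +0.45 − (0.0592/6)(20.005) = +0.253 V.

+0.253 V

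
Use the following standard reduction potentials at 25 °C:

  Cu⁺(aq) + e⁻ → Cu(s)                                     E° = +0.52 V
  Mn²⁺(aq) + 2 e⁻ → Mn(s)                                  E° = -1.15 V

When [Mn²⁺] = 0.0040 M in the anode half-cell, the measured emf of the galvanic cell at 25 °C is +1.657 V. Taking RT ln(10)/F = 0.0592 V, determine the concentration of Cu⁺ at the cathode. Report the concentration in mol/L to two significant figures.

Cu⁺/Cu is the cathode, Mn²⁺/Mn the anode: E°cell = +1.67 V, n = 2.
Overall reaction: 2 Cu⁺(aq) + Mn(s) → 2 Cu(s) + Mn²⁺(aq); Q = [Mn²⁺]^1/[Cu⁺]^2.
From E = E° − (0.0592/n) log Q: log Q = (E° − E)·n/0.0592 = (+1.67 − (+1.657))·2/0.0592 = 0.4392.
So 2·log[Cu⁺] = 1·log(0.004) − log Q = -2.3979 − (0.4392) = -2.8371; log[Cu⁺] = -2.8371 / 2 = -1.4185; [Cu⁺] = 10^(-1.4185) ≈ 0.038 M.

0.038 M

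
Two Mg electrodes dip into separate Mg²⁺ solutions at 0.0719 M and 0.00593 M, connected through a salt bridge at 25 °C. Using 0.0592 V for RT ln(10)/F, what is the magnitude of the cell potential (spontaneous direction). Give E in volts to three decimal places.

+0.032 V

For a concentration cell E°cell = 0. The 0.0719 M side is the cathode (reduction is favoured where [Mg²⁺] is higher).
With n = 2, E = −(0.0592/2) log([Mg²⁺]ₐₙ/[Mg²⁺]꜀ₐₜ) = −(0.0592/2) log(0.00593/0.0719) = −(0.0592/2)(-1.084) = +0.032 V.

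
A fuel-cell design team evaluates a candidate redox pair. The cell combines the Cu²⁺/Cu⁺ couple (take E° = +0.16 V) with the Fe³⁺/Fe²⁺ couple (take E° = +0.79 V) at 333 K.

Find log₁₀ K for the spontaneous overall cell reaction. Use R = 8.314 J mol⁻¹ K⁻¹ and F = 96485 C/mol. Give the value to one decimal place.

9.5

Cathode: Fe³⁺/Fe²⁺; anode: Cu²⁺/Cu⁺. E°cell = (+0.79) − (+0.16) = +0.63 V, with n = 1.
ΔG° = −nFE° = −RT ln K, so ln K = nFE°/(RT) = (1)(96485)(+0.63) / ((8.314)(333)) = 21.956.
log₁₀ K = 21.956 / ln 10 = 9.5.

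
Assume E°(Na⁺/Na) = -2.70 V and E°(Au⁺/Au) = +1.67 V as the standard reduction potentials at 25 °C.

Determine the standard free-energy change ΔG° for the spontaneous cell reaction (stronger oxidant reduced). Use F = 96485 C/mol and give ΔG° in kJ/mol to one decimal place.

Au⁺/Au (E° = +1.67 V) is the cathode; Na⁺/Na (E° = -2.70 V) is the anode, so E°cell = +4.37 V.
Balancing electrons gives n = 1 (lcm of 1 and 1).
ΔG° = −nFE° = −(1)(96485)(+4.37) = -421,639 J = -421.6 kJ/mol.

-421.6 kJ/mol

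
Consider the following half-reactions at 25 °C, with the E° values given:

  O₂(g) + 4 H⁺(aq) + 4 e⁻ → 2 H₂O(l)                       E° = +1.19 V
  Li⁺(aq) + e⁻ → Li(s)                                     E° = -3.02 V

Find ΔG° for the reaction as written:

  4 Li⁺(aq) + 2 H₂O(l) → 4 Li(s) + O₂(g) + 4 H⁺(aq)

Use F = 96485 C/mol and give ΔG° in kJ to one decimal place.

As written, Li⁺/Li is reduced (cathode) and O₂/H₂O is oxidised (anode), so E°cell = (-3.02) − (+1.19) = -4.21 V.
Balancing electrons gives n = 4.
ΔG° = −nFE° = −(4)(96485)(-4.21) = 1,624,807 J = +1624.8 kJ.

+1624.8 kJ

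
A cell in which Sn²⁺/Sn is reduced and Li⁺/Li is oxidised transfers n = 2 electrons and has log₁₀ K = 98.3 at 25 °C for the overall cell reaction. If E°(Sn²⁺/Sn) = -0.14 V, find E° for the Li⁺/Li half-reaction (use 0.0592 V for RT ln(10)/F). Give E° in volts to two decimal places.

E°cell = (0.0592/n)·log K = (0.0592/2)(98.3) = +2.910 V.
Since Sn²⁺/Sn is the cathode and Li⁺/Li the anode, E°cell = E°(Sn²⁺/Sn) − E°(Li⁺/Li).
So E°(Li⁺/Li) = E°(Sn²⁺/Sn) − E°cell = (-0.14) − (+2.910) = -3.05 V.

-3.05 V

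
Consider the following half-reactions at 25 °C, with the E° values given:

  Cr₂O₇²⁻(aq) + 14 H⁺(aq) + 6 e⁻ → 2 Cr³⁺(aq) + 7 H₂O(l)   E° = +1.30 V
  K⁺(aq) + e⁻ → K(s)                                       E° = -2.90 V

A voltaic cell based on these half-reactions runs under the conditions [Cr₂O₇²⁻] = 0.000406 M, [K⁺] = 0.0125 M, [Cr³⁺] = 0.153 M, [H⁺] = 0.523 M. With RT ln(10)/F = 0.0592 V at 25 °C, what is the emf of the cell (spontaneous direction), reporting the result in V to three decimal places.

+4.256 V

Cr₂O₇²⁻/Cr³⁺ is the cathode (higher E°), K⁺/K the anode: E°cell = +1.30 − (-2.90) = +4.20 V, n = 6.
Overall: Cr₂O₇²⁻(aq) + 14 H⁺(aq) + 6 K(s) → 2 Cr³⁺(aq) + 7 H₂O(l) + 6 K⁺(aq)
Q = [Cr³⁺]^2·[K⁺]^6 / ([Cr₂O₇²⁻]·[H⁺]^14); log Q = -5.717.
E = E° − (0.0592/n) log Q = +4.20 − (0.0592/6)(-5.717) = +4.256 V.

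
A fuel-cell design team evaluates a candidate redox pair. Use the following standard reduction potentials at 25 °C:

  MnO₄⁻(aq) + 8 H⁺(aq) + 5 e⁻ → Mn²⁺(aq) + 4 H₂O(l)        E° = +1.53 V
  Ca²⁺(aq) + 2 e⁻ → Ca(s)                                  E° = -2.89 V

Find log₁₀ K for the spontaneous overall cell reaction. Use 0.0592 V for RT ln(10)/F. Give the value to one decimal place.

746.6

Cathode: MnO₄⁻/Mn²⁺; anode: Ca²⁺/Ca. E°cell = +4.42 V, n = 10.
log K = nE°cell / 0.0592 = (10)(+4.42) / 0.0592 = 746.6.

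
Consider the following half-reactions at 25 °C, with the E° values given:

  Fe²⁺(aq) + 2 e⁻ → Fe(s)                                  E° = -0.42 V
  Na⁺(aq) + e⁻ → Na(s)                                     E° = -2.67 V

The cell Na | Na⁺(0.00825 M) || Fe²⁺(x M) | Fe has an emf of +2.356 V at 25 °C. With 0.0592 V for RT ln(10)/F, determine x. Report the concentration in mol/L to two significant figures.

Fe²⁺/Fe is the cathode, Na⁺/Na the anode: E°cell = +2.25 V, n = 2.
Overall reaction: Fe²⁺(aq) + 2 Na(s) → Fe(s) + 2 Na⁺(aq); Q = [Na⁺]^2/[Fe²⁺]^1.
From E = E° − (0.0592/n) log Q: log Q = (E° − E)·n/0.0592 = (+2.25 − (+2.356))·2/0.0592 = -3.5811.
So 1·log[Fe²⁺] = 2·log(0.00825) − log Q = -4.1671 − (-3.5811) = -0.5860; [Fe²⁺] = 10^(-0.5860) ≈ 0.26 M.

0.26 M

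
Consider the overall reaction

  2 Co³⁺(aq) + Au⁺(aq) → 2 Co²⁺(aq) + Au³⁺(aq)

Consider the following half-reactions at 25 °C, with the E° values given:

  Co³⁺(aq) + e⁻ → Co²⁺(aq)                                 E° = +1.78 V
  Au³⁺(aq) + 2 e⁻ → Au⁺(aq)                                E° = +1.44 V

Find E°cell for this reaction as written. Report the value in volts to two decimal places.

The Co³⁺/Co²⁺ couple has the higher reduction potential, so it is the cathode; Au³⁺/Au⁺ is oxidised at the anode.
E°cell = E°(cathode) − E°(anode) = (+1.78) − (+1.44) = +0.34 V.

+0.34 V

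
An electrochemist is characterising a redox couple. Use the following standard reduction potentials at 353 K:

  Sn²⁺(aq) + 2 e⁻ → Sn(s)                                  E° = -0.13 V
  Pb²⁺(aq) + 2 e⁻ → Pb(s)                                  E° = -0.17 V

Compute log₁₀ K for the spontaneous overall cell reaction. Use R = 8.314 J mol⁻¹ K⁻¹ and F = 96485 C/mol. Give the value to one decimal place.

1.1

Cathode: Sn²⁺/Sn; anode: Pb²⁺/Pb. E°cell = (-0.13) − (-0.17) = +0.04 V, with n = 2.
ΔG° = −nFE° = −RT ln K, so ln K = nFE°/(RT) = (2)(96485)(+0.04) / ((8.314)(353)) = 2.630.
log₁₀ K = 2.630 / ln 10 = 1.1.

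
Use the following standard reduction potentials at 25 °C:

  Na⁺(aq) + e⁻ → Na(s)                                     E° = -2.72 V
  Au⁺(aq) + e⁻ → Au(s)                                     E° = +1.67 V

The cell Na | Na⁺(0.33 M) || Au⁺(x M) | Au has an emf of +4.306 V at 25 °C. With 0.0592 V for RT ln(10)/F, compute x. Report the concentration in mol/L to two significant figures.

Au⁺/Au is the cathode, Na⁺/Na the anode: E°cell = +4.39 V, n = 1.
Overall reaction: Au⁺(aq) + Na(s) → Au(s) + Na⁺(aq); Q = [Na⁺]^1/[Au⁺]^1.
From E = E° − (0.0592/n) log Q: log Q = (E° − E)·n/0.0592 = (+4.39 − (+4.306))·1/0.0592 = 1.4189.
So 1·log[Au⁺] = 1·log(0.33) − log Q = -0.4815 − (1.4189) = -1.9004; [Au⁺] = 10^(-1.9004) ≈ 0.013 M.

0.013 M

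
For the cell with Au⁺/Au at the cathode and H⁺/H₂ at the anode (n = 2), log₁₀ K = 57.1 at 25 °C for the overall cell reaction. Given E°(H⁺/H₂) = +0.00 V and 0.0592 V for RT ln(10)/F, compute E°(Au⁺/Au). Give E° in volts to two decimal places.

E°cell = (0.0592/n)·log K = (0.0592/2)(57.1) = +1.690 V.
Since Au⁺/Au is the cathode and H⁺/H₂ the anode, E°cell = E°(Au⁺/Au) − E°(H⁺/H₂).
So E°(Au⁺/Au) = E°cell + E°(H⁺/H₂) = +1.690 + (+0.00) = +1.69 V.

+1.69 V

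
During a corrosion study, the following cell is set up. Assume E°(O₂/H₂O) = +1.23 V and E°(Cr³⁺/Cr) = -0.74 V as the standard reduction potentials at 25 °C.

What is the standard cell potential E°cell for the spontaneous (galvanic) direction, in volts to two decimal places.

+1.97 V

The O₂/H₂O couple has the higher reduction potential, so it is the cathode; Cr³⁺/Cr is oxidised at the anode.
E°cell = E°(cathode) − E°(anode) = (+1.23) − (-0.74) = +1.97 V.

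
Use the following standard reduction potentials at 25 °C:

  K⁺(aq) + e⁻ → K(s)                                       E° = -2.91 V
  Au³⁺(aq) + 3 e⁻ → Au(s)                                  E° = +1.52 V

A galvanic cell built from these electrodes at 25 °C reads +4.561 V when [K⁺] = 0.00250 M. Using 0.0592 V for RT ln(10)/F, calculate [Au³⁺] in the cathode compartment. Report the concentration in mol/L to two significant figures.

0.068 M

Au³⁺/Au is the cathode, K⁺/K the anode: E°cell = +4.43 V, n = 3.
Overall reaction: Au³⁺(aq) + 3 K(s) → Au(s) + 3 K⁺(aq); Q = [K⁺]^3/[Au³⁺]^1.
From E = E° − (0.0592/n) log Q: log Q = (E° − E)·n/0.0592 = (+4.43 − (+4.561))·3/0.0592 = -6.6385.
So 1·log[Au³⁺] = 3·log(0.0025) − log Q = -7.8062 − (-6.6385) = -1.1677; [Au³⁺] = 10^(-1.1677) ≈ 0.068 M.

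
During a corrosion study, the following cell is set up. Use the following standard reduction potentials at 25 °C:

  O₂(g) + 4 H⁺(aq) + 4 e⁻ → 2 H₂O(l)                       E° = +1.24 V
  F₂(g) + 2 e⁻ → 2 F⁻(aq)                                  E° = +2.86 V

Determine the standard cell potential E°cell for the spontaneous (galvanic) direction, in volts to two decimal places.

+1.62 V

The F₂/F⁻ couple has the higher reduction potential, so it is the cathode; O₂/H₂O is oxidised at the anode.
E°cell = E°(cathode) − E°(anode) = (+2.86) − (+1.24) = +1.62 V.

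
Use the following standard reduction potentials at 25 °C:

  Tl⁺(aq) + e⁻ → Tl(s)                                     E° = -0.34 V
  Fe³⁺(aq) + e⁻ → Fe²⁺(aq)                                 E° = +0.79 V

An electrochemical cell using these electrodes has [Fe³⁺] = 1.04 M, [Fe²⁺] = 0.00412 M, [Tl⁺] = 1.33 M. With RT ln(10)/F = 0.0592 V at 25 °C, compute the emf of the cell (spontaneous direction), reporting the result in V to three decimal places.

+1.265 V

Fe³⁺/Fe²⁺ is the cathode (higher E°), Tl⁺/Tl the anode: E°cell = +0.79 − (-0.34) = +1.13 V, n = 1.
Overall: Fe³⁺(aq) + Tl(s) → Fe²⁺(aq) + Tl⁺(aq)
Q = [Fe²⁺]·[Tl⁺] / ([Fe³⁺]); log Q = -2.278.
E = E° − (0.0592/n) log Q = +1.13 − (0.0592/1)(-2.278) = +1.265 V.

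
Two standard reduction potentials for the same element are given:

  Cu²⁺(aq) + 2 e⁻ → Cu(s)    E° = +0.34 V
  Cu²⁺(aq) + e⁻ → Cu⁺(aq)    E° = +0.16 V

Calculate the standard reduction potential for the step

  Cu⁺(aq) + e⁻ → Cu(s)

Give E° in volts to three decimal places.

+0.520 V

Sequential free energies add, so n₃E°₃ = n₁E°₁ + n₂E°₂.
With n₃ = 2, and the known step contributing 1×(+0.16) V, the unknown satisfies 1·E° = 2×(+0.34) − 1×(+0.16) = +0.520.
E° = +0.520 / 1 = +0.520 V.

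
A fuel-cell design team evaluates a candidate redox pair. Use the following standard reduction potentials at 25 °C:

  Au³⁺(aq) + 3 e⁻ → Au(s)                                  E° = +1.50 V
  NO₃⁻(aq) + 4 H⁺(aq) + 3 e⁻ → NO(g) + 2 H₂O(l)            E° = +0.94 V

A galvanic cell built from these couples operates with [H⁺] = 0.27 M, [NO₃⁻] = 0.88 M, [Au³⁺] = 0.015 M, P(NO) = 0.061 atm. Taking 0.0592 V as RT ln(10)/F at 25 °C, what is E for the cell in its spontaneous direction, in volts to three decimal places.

+0.546 V

Au³⁺/Au is the cathode (higher E°), NO₃⁻/NO the anode: E°cell = +1.50 − (+0.94) = +0.56 V, n = 3.
Overall: Au³⁺(aq) + NO(g) + 2 H₂O(l) → Au(s) + NO₃⁻(aq) + 4 H⁺(aq)
Q = [NO₃⁻]·[H⁺]^4 / ([Au³⁺]·P(NO)); log Q = 0.709.
E = E° − (0.0592/n) log Q = +0.56 − (0.0592/3)(0.709) = +0.546 V.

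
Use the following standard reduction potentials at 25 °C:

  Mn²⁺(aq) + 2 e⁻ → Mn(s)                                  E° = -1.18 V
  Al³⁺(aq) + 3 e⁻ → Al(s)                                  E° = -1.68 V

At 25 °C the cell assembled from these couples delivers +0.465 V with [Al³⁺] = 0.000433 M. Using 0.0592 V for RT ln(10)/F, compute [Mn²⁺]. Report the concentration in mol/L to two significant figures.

Mn²⁺/Mn is the cathode, Al³⁺/Al the anode: E°cell = +0.50 V, n = 6.
Overall reaction: 3 Mn²⁺(aq) + 2 Al(s) → 3 Mn(s) + 2 Al³⁺(aq); Q = [Al³⁺]^2/[Mn²⁺]^3.
From E = E° − (0.0592/n) log Q: log Q = (E° − E)·n/0.0592 = (+0.50 − (+0.465))·6/0.0592 = 3.5473.
So 3·log[Mn²⁺] = 2·log(0.000433) − log Q = -6.7270 − (3.5473) = -10.2743; log[Mn²⁺] = -10.2743 / 3 = -3.4248; [Mn²⁺] = 10^(-3.4248) ≈ 0.00038 M.

0.00038 M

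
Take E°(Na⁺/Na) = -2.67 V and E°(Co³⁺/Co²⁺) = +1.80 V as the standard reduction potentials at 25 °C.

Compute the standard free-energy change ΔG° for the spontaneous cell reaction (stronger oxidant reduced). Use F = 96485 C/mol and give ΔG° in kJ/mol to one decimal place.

Co³⁺/Co²⁺ (E° = +1.80 V) is the cathode; Na⁺/Na (E° = -2.67 V) is the anode, so E°cell = +4.47 V.
Balancing electrons gives n = 1 (lcm of 1 and 1).
ΔG° = −nFE° = −(1)(96485)(+4.47) = -431,288 J = -431.3 kJ/mol.

-431.3 kJ/mol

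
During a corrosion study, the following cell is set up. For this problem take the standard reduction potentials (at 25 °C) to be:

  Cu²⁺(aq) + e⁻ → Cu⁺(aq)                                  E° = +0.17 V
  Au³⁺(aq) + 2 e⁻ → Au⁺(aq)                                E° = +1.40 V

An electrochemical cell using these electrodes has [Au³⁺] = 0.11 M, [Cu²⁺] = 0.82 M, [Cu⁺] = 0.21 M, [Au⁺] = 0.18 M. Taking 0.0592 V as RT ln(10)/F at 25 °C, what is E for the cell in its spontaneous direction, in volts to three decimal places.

+1.189 V

Au³⁺/Au⁺ is the cathode (higher E°), Cu²⁺/Cu⁺ the anode: E°cell = +1.40 − (+0.17) = +1.23 V, n = 2.
Overall: Au³⁺(aq) + 2 Cu⁺(aq) → Au⁺(aq) + 2 Cu²⁺(aq)
Q = [Au⁺]·[Cu²⁺]^2 / ([Au³⁺]·[Cu⁺]^2); log Q = 1.397.
E = E° − (0.0592/n) log Q = +1.23 − (0.0592/2)(1.397) = +1.189 V.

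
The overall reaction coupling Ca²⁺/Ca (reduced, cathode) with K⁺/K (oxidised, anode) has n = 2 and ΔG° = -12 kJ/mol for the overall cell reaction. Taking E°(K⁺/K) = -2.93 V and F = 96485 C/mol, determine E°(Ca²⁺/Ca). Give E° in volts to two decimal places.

E°cell = −ΔG°/(nF) = −(-12×10³)/((2)(96485)) = +0.062 V.
Since Ca²⁺/Ca is the cathode and K⁺/K the anode, E°cell = E°(Ca²⁺/Ca) − E°(K⁺/K).
So E°(Ca²⁺/Ca) = E°cell + E°(K⁺/K) = +0.062 + (-2.93) = -2.87 V.

-2.87 V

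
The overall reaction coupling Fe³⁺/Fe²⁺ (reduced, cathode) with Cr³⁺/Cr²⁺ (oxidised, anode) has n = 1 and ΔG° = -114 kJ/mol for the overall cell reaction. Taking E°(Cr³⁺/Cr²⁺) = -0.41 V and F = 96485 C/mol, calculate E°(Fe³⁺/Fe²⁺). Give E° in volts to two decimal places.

+0.77 V

E°cell = −ΔG°/(nF) = −(-114×10³)/((1)(96485)) = +1.182 V.
Since Fe³⁺/Fe²⁺ is the cathode and Cr³⁺/Cr²⁺ the anode, E°cell = E°(Fe³⁺/Fe²⁺) − E°(Cr³⁺/Cr²⁺).
So E°(Fe³⁺/Fe²⁺) = E°cell + E°(Cr³⁺/Cr²⁺) = +1.182 + (-0.41) = +0.77 V.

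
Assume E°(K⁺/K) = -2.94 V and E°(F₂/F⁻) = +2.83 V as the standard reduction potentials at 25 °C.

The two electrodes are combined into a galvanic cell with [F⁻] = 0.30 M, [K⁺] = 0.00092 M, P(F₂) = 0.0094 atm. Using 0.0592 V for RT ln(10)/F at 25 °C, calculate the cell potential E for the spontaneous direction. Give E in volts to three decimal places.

+5.921 V

F₂/F⁻ is the cathode (higher E°), K⁺/K the anode: E°cell = +2.83 − (-2.94) = +5.77 V, n = 2.
Overall: F₂(g) + 2 K(s) → 2 F⁻(aq) + 2 K⁺(aq)
Q = [F⁻]^2·[K⁺]^2 / (P(F₂)); log Q = -5.091.
E = E° − (0.0592/n) log Q = +5.77 − (0.0592/2)(-5.091) = +5.921 V.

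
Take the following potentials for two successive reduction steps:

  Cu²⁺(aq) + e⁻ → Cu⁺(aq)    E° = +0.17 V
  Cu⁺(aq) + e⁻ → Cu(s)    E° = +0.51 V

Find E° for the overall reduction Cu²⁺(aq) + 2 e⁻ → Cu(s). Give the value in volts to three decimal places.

+0.340 V

Standard free energies of sequential steps add: ΔG°₃ = ΔG°₁ + ΔG°₂, so n₃E°₃ = n₁E°₁ + n₂E°₂.
E°₃ = (1×+0.17 + 1×+0.51) / 2 = (+0.680) / 2 = +0.340 V.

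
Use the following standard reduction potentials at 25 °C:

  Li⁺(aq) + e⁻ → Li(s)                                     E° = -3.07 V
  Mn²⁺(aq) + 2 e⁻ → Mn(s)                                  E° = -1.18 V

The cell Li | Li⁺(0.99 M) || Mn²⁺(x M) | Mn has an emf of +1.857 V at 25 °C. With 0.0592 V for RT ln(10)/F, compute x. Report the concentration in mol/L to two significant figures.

Mn²⁺/Mn is the cathode, Li⁺/Li the anode: E°cell = +1.89 V, n = 2.
Overall reaction: Mn²⁺(aq) + 2 Li(s) → Mn(s) + 2 Li⁺(aq); Q = [Li⁺]^2/[Mn²⁺]^1.
From E = E° − (0.0592/n) log Q: log Q = (E° − E)·n/0.0592 = (+1.89 − (+1.857))·2/0.0592 = 1.1149.
So 1·log[Mn²⁺] = 2·log(0.99) − log Q = -0.0087 − (1.1149) = -1.1236; [Mn²⁺] = 10^(-1.1236) ≈ 0.075 M.

0.075 M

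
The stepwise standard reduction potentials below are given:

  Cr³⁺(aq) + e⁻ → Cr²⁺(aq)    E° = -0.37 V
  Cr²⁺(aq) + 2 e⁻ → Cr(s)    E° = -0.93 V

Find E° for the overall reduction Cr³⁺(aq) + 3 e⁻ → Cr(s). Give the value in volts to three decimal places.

Standard free energies of sequential steps add: ΔG°₃ = ΔG°₁ + ΔG°₂, so n₃E°₃ = n₁E°₁ + n₂E°₂.
E°₃ = (1×-0.37 + 2×-0.93) / 3 = (-2.230) / 3 = -0.743 V.

-0.743 V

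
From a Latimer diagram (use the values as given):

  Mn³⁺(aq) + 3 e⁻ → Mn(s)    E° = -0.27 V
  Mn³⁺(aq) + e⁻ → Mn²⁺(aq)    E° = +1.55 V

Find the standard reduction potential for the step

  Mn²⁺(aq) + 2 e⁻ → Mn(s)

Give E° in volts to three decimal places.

Sequential free energies add, so n₃E°₃ = n₁E°₁ + n₂E°₂.
With n₃ = 3, and the known step contributing 1×(+1.55) V, the unknown satisfies 2·E° = 3×(-0.27) − 1×(+1.55) = -2.360.
E° = -2.360 / 2 = -1.180 V.

-1.180 V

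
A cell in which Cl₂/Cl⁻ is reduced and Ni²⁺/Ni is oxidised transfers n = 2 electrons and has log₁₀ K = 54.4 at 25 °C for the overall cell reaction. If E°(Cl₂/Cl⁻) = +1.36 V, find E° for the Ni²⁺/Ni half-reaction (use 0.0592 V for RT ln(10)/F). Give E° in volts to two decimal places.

-0.25 V

E°cell = (0.0592/n)·log K = (0.0592/2)(54.4) = +1.610 V.
Since Cl₂/Cl⁻ is the cathode and Ni²⁺/Ni the anode, E°cell = E°(Cl₂/Cl⁻) − E°(Ni²⁺/Ni).
So E°(Ni²⁺/Ni) = E°(Cl₂/Cl⁻) − E°cell = (+1.36) − (+1.610) = -0.25 V.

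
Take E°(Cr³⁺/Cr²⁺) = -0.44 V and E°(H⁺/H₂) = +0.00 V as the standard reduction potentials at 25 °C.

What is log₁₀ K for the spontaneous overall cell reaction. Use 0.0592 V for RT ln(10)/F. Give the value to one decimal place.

14.9

Cathode: H⁺/H₂; anode: Cr³⁺/Cr²⁺. E°cell = +0.44 V, n = 2.
log K = nE°cell / 0.0592 = (2)(+0.44) / 0.0592 = 14.9.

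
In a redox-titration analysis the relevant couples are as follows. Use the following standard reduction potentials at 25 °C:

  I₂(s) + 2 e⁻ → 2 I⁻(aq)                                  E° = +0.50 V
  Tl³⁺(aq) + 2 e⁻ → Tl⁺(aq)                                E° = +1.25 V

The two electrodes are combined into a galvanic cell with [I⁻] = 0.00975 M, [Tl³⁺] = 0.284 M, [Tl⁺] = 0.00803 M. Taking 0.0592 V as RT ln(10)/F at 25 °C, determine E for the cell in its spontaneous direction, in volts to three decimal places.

+0.677 V

Tl³⁺/Tl⁺ is the cathode (higher E°), I₂/I⁻ the anode: E°cell = +1.25 − (+0.50) = +0.75 V, n = 2.
Overall: Tl³⁺(aq) + 2 I⁻(aq) → Tl⁺(aq) + I₂(s)
Q = [Tl⁺] / ([Tl³⁺]·[I⁻]^2); log Q = 2.473.
E = E° − (0.0592/n) log Q = +0.75 − (0.0592/2)(2.473) = +0.677 V.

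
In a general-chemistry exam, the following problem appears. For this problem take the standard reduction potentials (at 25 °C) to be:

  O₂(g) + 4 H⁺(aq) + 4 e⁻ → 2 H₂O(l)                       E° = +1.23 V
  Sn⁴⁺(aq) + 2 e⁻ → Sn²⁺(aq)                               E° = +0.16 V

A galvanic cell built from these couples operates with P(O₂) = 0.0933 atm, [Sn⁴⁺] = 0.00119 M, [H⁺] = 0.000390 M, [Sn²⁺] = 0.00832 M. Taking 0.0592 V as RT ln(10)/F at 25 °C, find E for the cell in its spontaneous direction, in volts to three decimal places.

+0.878 V

O₂/H₂O is the cathode (higher E°), Sn⁴⁺/Sn²⁺ the anode: E°cell = +1.23 − (+0.16) = +1.07 V, n = 4.
Overall: O₂(g) + 4 H⁺(aq) + 2 Sn²⁺(aq) → 2 H₂O(l) + 2 Sn⁴⁺(aq)
Q = [Sn⁴⁺]^2 / (P(O₂)·[H⁺]^4·[Sn²⁺]^2); log Q = 12.977.
E = E° − (0.0592/n) log Q = +1.07 − (0.0592/4)(12.977) = +0.878 V.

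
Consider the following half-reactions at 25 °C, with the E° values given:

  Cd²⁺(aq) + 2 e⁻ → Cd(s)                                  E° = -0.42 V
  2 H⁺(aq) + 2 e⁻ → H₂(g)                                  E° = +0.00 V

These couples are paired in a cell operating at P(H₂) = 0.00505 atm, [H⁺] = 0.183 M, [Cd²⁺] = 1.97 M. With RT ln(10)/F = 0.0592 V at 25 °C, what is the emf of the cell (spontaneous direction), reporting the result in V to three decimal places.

+0.436 V

H⁺/H₂ is the cathode (higher E°), Cd²⁺/Cd the anode: E°cell = +0.00 − (-0.42) = +0.42 V, n = 2.
Overall: 2 H⁺(aq) + Cd(s) → H₂(g) + Cd²⁺(aq)
Q = P(H₂)·[Cd²⁺] / ([H⁺]^2); log Q = -0.527.
E = E° − (0.0592/n) log Q = +0.42 − (0.0592/2)(-0.527) = +0.436 V.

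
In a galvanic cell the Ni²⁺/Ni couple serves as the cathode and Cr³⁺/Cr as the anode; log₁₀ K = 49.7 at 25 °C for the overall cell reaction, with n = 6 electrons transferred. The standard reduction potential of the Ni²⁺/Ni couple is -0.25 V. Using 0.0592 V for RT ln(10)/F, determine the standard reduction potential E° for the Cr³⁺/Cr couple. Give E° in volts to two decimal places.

-0.74 V

E°cell = (0.0592/n)·log K = (0.0592/6)(49.7) = +0.490 V.
Since Ni²⁺/Ni is the cathode and Cr³⁺/Cr the anode, E°cell = E°(Ni²⁺/Ni) − E°(Cr³⁺/Cr).
So E°(Cr³⁺/Cr) = E°(Ni²⁺/Ni) − E°cell = (-0.25) − (+0.490) = -0.74 V.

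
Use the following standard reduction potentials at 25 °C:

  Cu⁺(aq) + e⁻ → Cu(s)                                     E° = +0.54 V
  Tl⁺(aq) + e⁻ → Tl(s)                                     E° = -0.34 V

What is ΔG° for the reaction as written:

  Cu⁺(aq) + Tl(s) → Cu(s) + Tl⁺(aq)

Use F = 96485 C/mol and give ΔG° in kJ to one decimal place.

-84.9 kJ

As written, Cu⁺/Cu is reduced (cathode) and Tl⁺/Tl is oxidised (anode), so E°cell = (+0.54) − (-0.34) = +0.88 V.
Balancing electrons gives n = 1.
ΔG° = −nFE° = −(1)(96485)(+0.88) = -84,907 J = -84.9 kJ.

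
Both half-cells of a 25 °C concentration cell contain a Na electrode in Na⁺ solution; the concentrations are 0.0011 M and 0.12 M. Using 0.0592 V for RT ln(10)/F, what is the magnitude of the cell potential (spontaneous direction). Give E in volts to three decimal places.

For a concentration cell E°cell = 0. The 0.12 M side is the cathode (reduction is favoured where [Na⁺] is higher).
With n = 1, E = −(0.0592/1) log([Na⁺]ₐₙ/[Na⁺]꜀ₐₜ) = −(0.0592/1) log(0.0011/0.12) = −(0.0592/1)(-2.038) = +0.121 V.

+0.121 V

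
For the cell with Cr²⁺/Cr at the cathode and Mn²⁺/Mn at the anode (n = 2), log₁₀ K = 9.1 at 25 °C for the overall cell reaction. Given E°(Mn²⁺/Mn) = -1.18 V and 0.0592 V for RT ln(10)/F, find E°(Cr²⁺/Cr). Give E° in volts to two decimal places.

-0.91 V

E°cell = (0.0592/n)·log K = (0.0592/2)(9.1) = +0.269 V.
Since Cr²⁺/Cr is the cathode and Mn²⁺/Mn the anode, E°cell = E°(Cr²⁺/Cr) − E°(Mn²⁺/Mn).
So E°(Cr²⁺/Cr) = E°cell + E°(Mn²⁺/Mn) = +0.269 + (-1.18) = -0.91 V.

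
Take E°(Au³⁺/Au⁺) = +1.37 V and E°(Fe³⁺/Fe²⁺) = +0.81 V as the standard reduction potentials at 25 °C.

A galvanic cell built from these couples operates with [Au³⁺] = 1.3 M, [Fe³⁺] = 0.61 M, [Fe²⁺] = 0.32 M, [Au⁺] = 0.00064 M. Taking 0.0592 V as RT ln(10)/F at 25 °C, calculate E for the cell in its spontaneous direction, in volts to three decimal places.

Au³⁺/Au⁺ is the cathode (higher E°), Fe³⁺/Fe²⁺ the anode: E°cell = +1.37 − (+0.81) = +0.56 V, n = 2.
Overall: Au³⁺(aq) + 2 Fe²⁺(aq) → Au⁺(aq) + 2 Fe³⁺(aq)
Q = [Au⁺]·[Fe³⁺]^2 / ([Au³⁺]·[Fe²⁺]^2); log Q = -2.747.
E = E° − (0.0592/n) log Q = +0.56 − (0.0592/2)(-2.747) = +0.641 V.

+0.641 V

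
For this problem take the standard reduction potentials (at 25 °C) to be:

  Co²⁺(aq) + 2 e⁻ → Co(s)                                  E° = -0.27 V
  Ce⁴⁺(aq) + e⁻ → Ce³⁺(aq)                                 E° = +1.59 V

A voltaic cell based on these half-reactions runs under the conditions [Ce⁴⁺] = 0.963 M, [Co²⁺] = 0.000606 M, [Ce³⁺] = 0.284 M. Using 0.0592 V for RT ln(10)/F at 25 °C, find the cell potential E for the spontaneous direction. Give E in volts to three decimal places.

Ce⁴⁺/Ce³⁺ is the cathode (higher E°), Co²⁺/Co the anode: E°cell = +1.59 − (-0.27) = +1.86 V, n = 2.
Overall: 2 Ce⁴⁺(aq) + Co(s) → 2 Ce³⁺(aq) + Co²⁺(aq)
Q = [Ce³⁺]^2·[Co²⁺] / ([Ce⁴⁺]^2); log Q = -4.278.
E = E° − (0.0592/n) log Q = +1.86 − (0.0592/2)(-4.278) = +1.987 V.

+1.987 V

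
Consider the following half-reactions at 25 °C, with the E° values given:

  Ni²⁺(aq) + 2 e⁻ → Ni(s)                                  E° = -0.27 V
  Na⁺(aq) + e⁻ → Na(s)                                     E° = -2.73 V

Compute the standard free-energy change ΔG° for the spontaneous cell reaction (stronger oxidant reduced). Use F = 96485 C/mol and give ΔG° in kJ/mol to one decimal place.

-474.7 kJ/mol

Ni²⁺/Ni (E° = -0.27 V) is the cathode; Na⁺/Na (E° = -2.73 V) is the anode, so E°cell = +2.46 V.
Balancing electrons gives n = 2 (lcm of 2 and 1).
ΔG° = −nFE° = −(2)(96485)(+2.46) = -474,706 J = -474.7 kJ/mol.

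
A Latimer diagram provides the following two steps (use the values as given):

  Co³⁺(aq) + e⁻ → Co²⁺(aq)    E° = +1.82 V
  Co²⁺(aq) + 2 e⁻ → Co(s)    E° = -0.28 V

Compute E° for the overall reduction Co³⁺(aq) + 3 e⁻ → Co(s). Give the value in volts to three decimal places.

Since ΔG° = −nFE° is additive over sequential reductions, n₃E°₃ = n₁E°₁ + n₂E°₂.
E°₃ = (1×+1.82 + 2×-0.28) / 3 = (+1.260) / 3 = +0.420 V.
E° values themselves are not directly additive — weighting by electron count is essential.

+0.420 V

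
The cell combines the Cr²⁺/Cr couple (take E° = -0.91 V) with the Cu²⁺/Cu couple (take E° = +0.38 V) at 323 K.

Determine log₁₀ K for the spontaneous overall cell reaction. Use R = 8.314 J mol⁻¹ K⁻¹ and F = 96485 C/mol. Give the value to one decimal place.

Cathode: Cu²⁺/Cu; anode: Cr²⁺/Cr. E°cell = (+0.38) − (-0.91) = +1.29 V, with n = 2.
ΔG° = −nFE° = −RT ln K, so ln K = nFE°/(RT) = (2)(96485)(+1.29) / ((8.314)(323)) = 92.697.
log₁₀ K = 92.697 / ln 10 = 40.3.

40.3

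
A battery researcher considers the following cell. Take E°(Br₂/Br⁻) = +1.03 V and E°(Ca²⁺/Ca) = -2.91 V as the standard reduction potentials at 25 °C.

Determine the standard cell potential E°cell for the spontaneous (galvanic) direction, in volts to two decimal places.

The Br₂/Br⁻ couple has the higher reduction potential, so it is the cathode; Ca²⁺/Ca is oxidised at the anode.
E°cell = E°(cathode) − E°(anode) = (+1.03) − (-2.91) = +3.94 V.
Since E°cell > 0, the reaction is spontaneous under standard conditions.

+3.94 V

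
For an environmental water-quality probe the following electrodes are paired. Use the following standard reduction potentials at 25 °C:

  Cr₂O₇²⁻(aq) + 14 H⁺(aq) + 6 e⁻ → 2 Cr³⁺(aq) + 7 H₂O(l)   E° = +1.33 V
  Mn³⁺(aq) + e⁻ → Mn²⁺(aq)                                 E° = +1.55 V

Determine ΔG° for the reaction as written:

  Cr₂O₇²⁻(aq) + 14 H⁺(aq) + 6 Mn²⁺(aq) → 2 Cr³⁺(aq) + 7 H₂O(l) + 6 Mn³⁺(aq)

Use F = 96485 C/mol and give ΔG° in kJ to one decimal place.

+127.4 kJ

As written, Cr₂O₇²⁻/Cr³⁺ is reduced (cathode) and Mn³⁺/Mn²⁺ is oxidised (anode), so E°cell = (+1.33) − (+1.55) = -0.22 V.
Balancing electrons gives n = 6.
ΔG° = −nFE° = −(6)(96485)(-0.22) = 127,360 J = +127.4 kJ.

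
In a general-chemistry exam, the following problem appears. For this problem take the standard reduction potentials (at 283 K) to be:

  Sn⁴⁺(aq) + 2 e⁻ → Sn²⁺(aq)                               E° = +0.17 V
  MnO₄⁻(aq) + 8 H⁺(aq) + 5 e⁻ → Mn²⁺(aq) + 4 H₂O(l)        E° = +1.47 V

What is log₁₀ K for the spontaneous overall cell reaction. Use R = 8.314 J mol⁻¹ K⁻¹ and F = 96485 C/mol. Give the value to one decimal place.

231.5

Cathode: MnO₄⁻/Mn²⁺; anode: Sn⁴⁺/Sn²⁺. E°cell = (+1.47) − (+0.17) = +1.30 V, with n = 10.
ΔG° = −nFE° = −RT ln K, so ln K = nFE°/(RT) = (10)(96485)(+1.30) / ((8.314)(283)) = 533.098.
log₁₀ K = 533.098 / ln 10 = 231.5.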